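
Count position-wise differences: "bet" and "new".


Comparing character by character (same length = 3):
  Pos 0: 'b' vs 'n' !=
  Pos 1: 'e' vs 'e' =
  Pos 2: 't' vs 'w' !=
Hamming distance = 2


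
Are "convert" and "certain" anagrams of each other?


Word 1: "convert" → sorted: cenortv
Word 2: "certain" → sorted: aceinrt
Same letters? cenortv != aceinrt
Anagram = No


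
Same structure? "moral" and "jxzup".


Pattern of "moral": [0, 1, 2, 3, 4]
Pattern of "jxzup": [0, 1, 2, 3, 4]
Patterns match
Same pattern = Yes


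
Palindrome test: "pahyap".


Word: "pahyap"
Reversed: "payhap"
Forward == Backward? pahyap != payhap
Palindrome = No


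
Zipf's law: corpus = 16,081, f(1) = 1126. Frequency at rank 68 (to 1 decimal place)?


Zipf's law: f(r) = f(1) / r
f(1) = 1126
f(68) = 1126 / 68
= 16.6 occurrences


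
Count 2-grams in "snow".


Word: "snow" (length 4)
Number of 2-grams = length - 2 + 1 = 4 - 2 + 1
= 3


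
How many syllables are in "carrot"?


Word: "carrot"
Syllable breakdown: car-rot
Counting: 2 parts
= 2 syllables


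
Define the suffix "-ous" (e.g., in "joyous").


Suffix: -ous
As in: joyous -> joy + -ous
Meaning = having quality of


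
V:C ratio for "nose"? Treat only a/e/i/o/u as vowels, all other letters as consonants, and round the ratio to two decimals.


Word: "nose"
Vowels (a,e,i,o,u): 2
Consonants: 2
Ratio = 2/2
= 1.00


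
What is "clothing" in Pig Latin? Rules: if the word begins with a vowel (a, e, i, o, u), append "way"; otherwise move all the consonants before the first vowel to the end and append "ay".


Word: "clothing"
Starts with consonant(s) → move to end, add 'ay'
Consonant cluster: "cl"
Pig Latin = "othingclay"


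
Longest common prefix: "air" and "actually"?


Word 1: "air"
Word 2: "actually"
Comparing from start:
  Pos 0: 'a' == 'a'
  Pos 1: 'i' != 'c' (stop)
LCP = "a" (length 1)


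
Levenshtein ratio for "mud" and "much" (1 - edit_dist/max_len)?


Word 1: "mud" (length 3)
Word 2: "much" (length 4)
One optimal edit sequence:
  1. keep 'm'
  2. keep 'u'
  3. insert 'c'  (+1)
  4. substitute 'd' -> 'h'  (+1)
Edit distance = 2
Max length = max(3, 4) = 4
Similarity = 1 - 2/4
= 0.5000


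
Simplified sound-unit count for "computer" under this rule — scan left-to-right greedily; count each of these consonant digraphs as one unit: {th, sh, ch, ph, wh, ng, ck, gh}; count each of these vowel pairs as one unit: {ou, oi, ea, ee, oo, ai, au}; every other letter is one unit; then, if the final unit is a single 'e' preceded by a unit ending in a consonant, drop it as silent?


Word: "computer" (8 letters)
Left-to-right scan:
  1. 'c' (letter)
  2. 'o' (letter)
  3. 'm' (letter)
  4. 'p' (letter)
  5. 'u' (letter)
  6. 't' (letter)
  7. 'e' (letter)
  8. 'r' (letter)
Units from scan: 8
Sound units = 8 units


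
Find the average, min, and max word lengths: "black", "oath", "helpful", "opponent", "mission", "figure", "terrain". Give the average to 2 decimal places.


Lengths: "black"=5, "oath"=4, "helpful"=7, "opponent"=8, "mission"=7, "figure"=6, "terrain"=7
Sum = 44, Count = 7
Average = 44/7 = 6.29
= avg=6.29, min=4, max=8


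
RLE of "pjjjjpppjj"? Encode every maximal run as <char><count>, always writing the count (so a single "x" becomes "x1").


String: "pjjjjpppjj"
Scanning for consecutive runs:
  'p' x 1
  'j' x 4
  'p' x 3
  'j' x 2
RLE = "p1j4p3j2"


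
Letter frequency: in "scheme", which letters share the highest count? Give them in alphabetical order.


Word: "scheme"
Letter counts:
  'c': 1
  'e': 2
  'h': 1
  'm': 1
  's': 1
Maximum count = 2
Most frequent = 'e' (2 times each)


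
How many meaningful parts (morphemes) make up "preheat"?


Word: "preheat"
Morphemes: pre- | heat
Each morpheme carries meaning
= 2 morphemes


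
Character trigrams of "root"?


Word: "root" (length 4)
Number of trigrams = 4 - 3 + 1 = 2
  Position 0: "roo"
  Position 1: "oot"
Trigrams = "roo", "oot"


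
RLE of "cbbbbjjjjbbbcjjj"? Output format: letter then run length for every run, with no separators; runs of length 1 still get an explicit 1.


String: "cbbbbjjjjbbbcjjj"
Scanning for consecutive runs:
  'c' x 1
  'b' x 4
  'j' x 4
  'b' x 3
  'c' x 1
  'j' x 3
RLE = "c1b4j4b3c1j3"


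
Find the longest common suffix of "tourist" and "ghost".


Word 1: "tourist"
Word 2: "ghost"
Comparing from end:
  Pos -1: 't' == 't'
  Pos -2: 's' == 's'
  Pos -3: 'i' != 'o' (stop)
LCS = "st" (length 2)


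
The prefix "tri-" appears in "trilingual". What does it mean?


Prefix: tri-
Example: trilingual (tri- + lingual)
Meaning = three


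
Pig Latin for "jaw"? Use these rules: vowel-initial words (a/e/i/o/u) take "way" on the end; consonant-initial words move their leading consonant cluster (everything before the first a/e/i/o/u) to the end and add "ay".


Word: "jaw"
Starts with consonant(s) → move to end, add 'ay'
Consonant cluster: "j"
Pig Latin = "awjay"


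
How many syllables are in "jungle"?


Word: "jungle"
Syllable breakdown: jun | gle
Counting: 2 parts
= 2 syllables


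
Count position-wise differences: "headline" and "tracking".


Comparing character by character (same length = 8):
  Pos 0: 'h' vs 't' !=
  Pos 1: 'e' vs 'r' !=
  Pos 2: 'a' vs 'a' =
  Pos 3: 'd' vs 'c' !=
  Pos 4: 'l' vs 'k' !=
  Pos 5: 'i' vs 'i' =
  Pos 6: 'n' vs 'n' =
  Pos 7: 'e' vs 'g' !=
Hamming distance = 5


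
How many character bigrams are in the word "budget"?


Word: "budget" (length 6)
Number of 2-grams = length - 2 + 1 = 6 - 2 + 1
= 5


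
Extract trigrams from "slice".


Word: "slice" (length 5)
Number of trigrams = 5 - 3 + 1 = 3
  Position 0: "sli"
  Position 1: "lic"
  Position 2: "ice"
Trigrams = "sli", "lic", "ice"


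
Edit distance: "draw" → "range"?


Word 1: "draw" (length 4)
Word 2: "range" (length 5)
One optimal edit sequence (insert/delete/substitute each cost 1):
  1. delete 'd'  (+1)
  2. keep 'r'
  3. keep 'a'
  4. insert 'n'  (+1)
  5. insert 'g'  (+1)
  6. substitute 'w' -> 'e'  (+1)
Total edit operations: 4
Edit distance = 4


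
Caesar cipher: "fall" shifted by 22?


Word: "fall"
Shift: 22
Each letter → (letter + shift) mod 26:
  'f' (5) + 22 = 1 → 'b'
  'a' (0) + 22 = 22 → 'w'
  'l' (11) + 22 = 7 → 'h'
  'l' (11) + 22 = 7 → 'h'
Result = "bwhh"


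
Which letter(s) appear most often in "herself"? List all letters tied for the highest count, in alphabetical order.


Word: "herself"
Letter counts:
  'e': 2
  'f': 1
  'h': 1
  'l': 1
  'r': 1
  's': 1
Maximum count = 2
Most frequent = 'e' (2 times each)


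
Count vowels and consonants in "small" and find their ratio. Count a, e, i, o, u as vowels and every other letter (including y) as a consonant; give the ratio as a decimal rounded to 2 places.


Word: "small"
Vowels (a,e,i,o,u): 1
Consonants: 4
Ratio = 1/4
= 0.25


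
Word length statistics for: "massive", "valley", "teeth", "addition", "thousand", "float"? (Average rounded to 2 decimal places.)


Lengths: "massive"=7, "valley"=6, "teeth"=5, "addition"=8, "thousand"=8, "float"=5
Sum = 39, Count = 6
Average = 39/6 = 6.50
= avg=6.50, min=5, max=8


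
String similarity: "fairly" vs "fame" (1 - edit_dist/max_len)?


Word 1: "fairly" (length 6)
Word 2: "fame" (length 4)
One optimal edit sequence:
  1. keep 'f'
  2. keep 'a'
  3. delete 'i'  (+1)
  4. delete 'r'  (+1)
  5. substitute 'l' -> 'm'  (+1)
  6. substitute 'y' -> 'e'  (+1)
Edit distance = 4
Max length = max(6, 4) = 6
Similarity = 1 - 4/6
= 0.3333


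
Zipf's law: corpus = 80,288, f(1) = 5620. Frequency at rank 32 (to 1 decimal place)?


Zipf's law: f(r) = f(1) / r
f(1) = 5620
f(32) = 5620 / 32
= 175.6 occurrences


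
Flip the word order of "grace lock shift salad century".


Original: "grace lock shift salad century"
Words (1..n): grace | lock | shift | salad | century
Reversed (n..1): century | salad | shift | lock | grace
Result = "century salad shift lock grace"


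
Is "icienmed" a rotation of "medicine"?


Word: "medicine", Candidate: "icienmed"
Method: check if candidate is substring of word+word
"medicinemedicine" contains "icienmed"? No
Is rotation = No


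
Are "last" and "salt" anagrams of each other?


Word 1: "last" → sorted: alst
Word 2: "salt" → sorted: alst
Same letters? alst == alst
Anagram = Yes


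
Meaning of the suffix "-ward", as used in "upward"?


Suffix: -ward
Example: upward = up + -ward
Meaning = in the direction of


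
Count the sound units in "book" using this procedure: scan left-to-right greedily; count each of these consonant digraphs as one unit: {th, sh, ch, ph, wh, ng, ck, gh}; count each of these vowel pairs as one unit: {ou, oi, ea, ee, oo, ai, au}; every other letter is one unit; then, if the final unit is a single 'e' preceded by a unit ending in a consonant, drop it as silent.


Word: "book" (4 letters)
Left-to-right scan:
  [1] 'b' (letter)
  [2] 'oo' (vowel-pair)
  [3] 'k' (letter)
Units from scan: 3
Sound units = 3 units


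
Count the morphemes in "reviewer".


Word: "reviewer"
Morphemes: re- / view / -er
Each morpheme carries meaning
= 3 morphemes


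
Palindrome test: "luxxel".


Word: "luxxel"
Reversed: "lexxul"
Forward == Backward? luxxel != lexxul
Palindrome = No


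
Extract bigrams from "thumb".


Word: "thumb" (length 5)
Number of bigrams = 5 - 2 + 1 = 4
  Position 0: "th"
  Position 1: "hu"
  Position 2: "um"
  Position 3: "mb"
Bigrams = "th", "hu", "um", "mb"


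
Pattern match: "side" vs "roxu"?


Pattern of "side": [0, 1, 2, 3]
Pattern of "roxu": [0, 1, 2, 3]
Patterns match
Same pattern = Yes


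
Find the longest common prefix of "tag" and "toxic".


Word 1: "tag"
Word 2: "toxic"
Comparing from start:
  Pos 0: 't' == 't'
  Pos 1: 'a' != 'o' (stop)
LCP = "t" (length 1)


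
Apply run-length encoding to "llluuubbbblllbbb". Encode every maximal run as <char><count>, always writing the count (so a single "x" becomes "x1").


String: "llluuubbbblllbbb"
Scanning for consecutive runs:
  'l' x 3
  'u' x 3
  'b' x 4
  'l' x 3
  'b' x 3
RLE = "l3u3b4l3b3"


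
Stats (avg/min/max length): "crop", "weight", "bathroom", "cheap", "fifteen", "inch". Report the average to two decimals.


Lengths: "crop"=4, "weight"=6, "bathroom"=8, "cheap"=5, "fifteen"=7, "inch"=4
Sum = 34, Count = 6
Average = 34/6 = 5.67
= avg=5.67, min=4, max=8


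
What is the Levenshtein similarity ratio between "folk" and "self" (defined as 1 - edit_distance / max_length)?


Word 1: "folk" (length 4)
Word 2: "self" (length 4)
One optimal edit sequence:
  1. substitute 'f' -> 's'  (+1)
  2. substitute 'o' -> 'e'  (+1)
  3. keep 'l'
  4. substitute 'k' -> 'f'  (+1)
Edit distance = 3
Max length = max(4, 4) = 4
Similarity = 1 - 3/4
= 0.2500


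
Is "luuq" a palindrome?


Word: "luuq"
Reversed: "quul"
Forward == Backward? luuq != quul
Palindrome = No


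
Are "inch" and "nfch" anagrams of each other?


Word 1: "inch" → sorted: chin
Word 2: "nfch" → sorted: cfhn
Same letters? chin != cfhn
Anagram = No


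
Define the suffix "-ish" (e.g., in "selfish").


Suffix: -ish
As in: selfish -> self + -ish
Meaning = somewhat / having the qualities of


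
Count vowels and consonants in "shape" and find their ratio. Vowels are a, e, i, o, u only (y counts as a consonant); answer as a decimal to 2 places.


Word: "shape"
Vowels (a,e,i,o,u): 2
Consonants: 3
Ratio = 2/3
= 0.67


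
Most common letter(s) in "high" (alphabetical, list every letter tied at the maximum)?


Word: "high"
Letter counts:
  'g': 1
  'h': 2
  'i': 1
Maximum count = 2
Most frequent = 'h' (2 times each)


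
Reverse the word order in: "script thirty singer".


Original: "script thirty singer"
Words (1..n): script | thirty | singer
Reversed (n..1): singer | thirty | script
Result = "singer thirty script"


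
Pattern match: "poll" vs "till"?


Pattern of "poll": [0, 1, 2, 2]
Pattern of "till": [0, 1, 2, 2]
Patterns match
Same pattern = Yes


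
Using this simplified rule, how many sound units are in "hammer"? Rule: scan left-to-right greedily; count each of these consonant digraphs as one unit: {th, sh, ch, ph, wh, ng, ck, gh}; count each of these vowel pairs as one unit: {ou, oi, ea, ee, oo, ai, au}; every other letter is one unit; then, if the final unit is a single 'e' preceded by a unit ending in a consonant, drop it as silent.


Word: "hammer" (6 letters)
Left-to-right scan:
  (1) 'h' (letter)
  (2) 'a' (letter)
  (3) 'm' (letter)
  (4) 'm' (letter)
  (5) 'e' (letter)
  (6) 'r' (letter)
Units from scan: 6
Sound units = 6 units


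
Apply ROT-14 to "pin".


Word: "pin"
Shift: 14
Each letter → (letter + shift) mod 26:
  'p' (15) + 14 = 3 → 'd'
  'i' (8) + 14 = 22 → 'w'
  'n' (13) + 14 = 1 → 'b'
Result = "dwb"


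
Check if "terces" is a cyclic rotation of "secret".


Word: "secret", Candidate: "terces"
Method: check if candidate is substring of word+word
"secretsecret" contains "terces"? No
Is rotation = No


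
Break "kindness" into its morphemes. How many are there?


Word: "kindness"
Morphemes: kind / -ness
Each morpheme carries meaning
= 2 morphemes


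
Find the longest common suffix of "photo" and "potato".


Word 1: "photo"
Word 2: "potato"
Comparing from end:
  Pos -1: 'o' == 'o'
  Pos -2: 't' == 't'
  Pos -3: 'o' != 'a' (stop)
LCS = "to" (length 2)


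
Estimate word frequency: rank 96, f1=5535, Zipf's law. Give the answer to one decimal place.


Zipf's law: f(r) = f(1) / r
f(1) = 5535
f(96) = 5535 / 96
= 57.7 occurrences


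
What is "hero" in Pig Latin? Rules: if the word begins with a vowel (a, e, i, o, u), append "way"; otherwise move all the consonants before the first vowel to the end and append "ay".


Word: "hero"
Starts with consonant(s) → move to end, add 'ay'
Consonant cluster: "h"
Pig Latin = "erohay"


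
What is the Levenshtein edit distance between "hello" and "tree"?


Word 1: "hello" (length 5)
Word 2: "tree" (length 4)
One optimal edit sequence (insert/delete/substitute each cost 1):
  1. delete 'h'  (+1)
  2. substitute 'e' -> 't'  (+1)
  3. substitute 'l' -> 'r'  (+1)
  4. substitute 'l' -> 'e'  (+1)
  5. substitute 'o' -> 'e'  (+1)
Total edit operations: 5
Edit distance = 5


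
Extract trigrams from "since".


Word: "since" (length 5)
Number of trigrams = 5 - 3 + 1 = 3
  Position 0: "sin"
  Position 1: "inc"
  Position 2: "nce"
Trigrams = "sin", "inc", "nce"


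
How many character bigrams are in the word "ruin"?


Word: "ruin" (length 4)
Number of 2-grams = length - 2 + 1 = 4 - 2 + 1
= 3


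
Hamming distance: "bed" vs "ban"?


Comparing character by character (same length = 3):
  Pos 0: 'b' vs 'b' =
  Pos 1: 'e' vs 'a' !=
  Pos 2: 'd' vs 'n' !=
Hamming distance = 2


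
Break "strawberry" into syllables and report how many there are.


Word: "strawberry"
Syllable breakdown: straw-ber-ry
Counting: 3 parts
= 3 syllables


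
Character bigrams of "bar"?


Word: "bar" (length 3)
Number of bigrams = 3 - 2 + 1 = 2
  Position 0: "ba"
  Position 1: "ar"
Bigrams = "ba", "ar"


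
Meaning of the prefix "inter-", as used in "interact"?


Prefix: inter-
As in: interact -> inter- + act
Meaning = between


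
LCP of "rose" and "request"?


Word 1: "rose"
Word 2: "request"
Comparing from start:
  Pos 0: 'r' == 'r'
  Pos 1: 'o' != 'e' (stop)
LCP = "r" (length 1)


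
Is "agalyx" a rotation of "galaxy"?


Word: "galaxy", Candidate: "agalyx"
Method: check if candidate is substring of word+word
"galaxygalaxy" contains "agalyx"? No
Is rotation = No


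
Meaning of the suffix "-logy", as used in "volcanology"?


Suffix: -logy
As in: volcanology -> volcano + -logy
Meaning = study of


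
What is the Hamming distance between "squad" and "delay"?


Comparing character by character (same length = 5):
  Pos 0: 's' vs 'd' !=
  Pos 1: 'q' vs 'e' !=
  Pos 2: 'u' vs 'l' !=
  Pos 3: 'a' vs 'a' =
  Pos 4: 'd' vs 'y' !=
Hamming distance = 4


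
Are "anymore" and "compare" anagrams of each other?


Word 1: "anymore" → sorted: aemnory
Word 2: "compare" → sorted: acemopr
Same letters? aemnory != acemopr
Anagram = No


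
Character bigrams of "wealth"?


Word: "wealth" (length 6)
Number of bigrams = 6 - 2 + 1 = 5
  Position 0: "we"
  Position 1: "ea"
  Position 2: "al"
  Position 3: "lt"
  Position 4: "th"
Bigrams = "we", "ea", "al", "lt", "th"


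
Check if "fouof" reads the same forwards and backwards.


Word: "fouof"
Reversed: "fouof"
Forward == Backward? fouof == fouof
Palindrome = Yes


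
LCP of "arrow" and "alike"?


Word 1: "arrow"
Word 2: "alike"
Comparing from start:
  Pos 0: 'a' == 'a'
  Pos 1: 'r' != 'l' (stop)
LCP = "a" (length 1)


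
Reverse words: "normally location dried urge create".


Original: "normally location dried urge create"
Words (1..n): normally | location | dried | urge | create
Reversed (n..1): create | urge | dried | location | normally
Result = "create urge dried location normally"


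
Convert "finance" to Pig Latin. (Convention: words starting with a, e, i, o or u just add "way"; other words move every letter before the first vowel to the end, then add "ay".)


Word: "finance"
Starts with consonant(s) → move to end, add 'ay'
Consonant cluster: "f"
Pig Latin = "inancefay"


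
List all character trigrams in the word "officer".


Word: "officer" (length 7)
Number of trigrams = 7 - 3 + 1 = 5
  Position 0: "off"
  Position 1: "ffi"
  Position 2: "fic"
  Position 3: "ice"
  Position 4: "cer"
Trigrams = "off", "ffi", "fic", "ice", "cer"


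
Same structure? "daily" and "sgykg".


Pattern of "daily": [0, 1, 2, 3, 4]
Pattern of "sgykg": [0, 1, 2, 3, 1]
Patterns do not match
Same pattern = No


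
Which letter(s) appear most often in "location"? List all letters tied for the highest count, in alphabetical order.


Word: "location"
Letter counts:
  'a': 1
  'c': 1
  'i': 1
  'l': 1
  'n': 1
  'o': 2
  't': 1
Maximum count = 2
Most frequent = 'o' (2 times each)


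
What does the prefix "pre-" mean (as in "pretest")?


Prefix: pre-
As in: pretest -> pre- + test
Meaning = before


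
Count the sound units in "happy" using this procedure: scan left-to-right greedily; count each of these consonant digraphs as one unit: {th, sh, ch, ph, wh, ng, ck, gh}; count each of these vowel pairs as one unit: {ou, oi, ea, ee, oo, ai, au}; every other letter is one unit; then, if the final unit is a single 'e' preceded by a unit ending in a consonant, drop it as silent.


Word: "happy" (5 letters)
Left-to-right scan:
  1. 'h' (letter)
  2. 'a' (letter)
  3. 'p' (letter)
  4. 'p' (letter)
  5. 'y' (letter)
Units from scan: 5
Sound units = 5 units


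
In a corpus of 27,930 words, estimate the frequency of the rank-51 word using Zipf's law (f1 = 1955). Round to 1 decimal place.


Zipf's law: f(r) = f(1) / r
f(1) = 1955
f(51) = 1955 / 51
= 38.3 occurrences


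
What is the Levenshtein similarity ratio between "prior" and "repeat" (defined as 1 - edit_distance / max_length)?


Word 1: "prior" (length 5)
Word 2: "repeat" (length 6)
One optimal edit sequence:
  1. insert 'r'  (+1)
  2. substitute 'p' -> 'e'  (+1)
  3. substitute 'r' -> 'p'  (+1)
  4. substitute 'i' -> 'e'  (+1)
  5. substitute 'o' -> 'a'  (+1)
  6. substitute 'r' -> 't'  (+1)
Edit distance = 6
Max length = max(5, 6) = 6
Similarity = 1 - 6/6
= 0.0000


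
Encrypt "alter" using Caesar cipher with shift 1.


Word: "alter"
Shift: 1
Each letter → (letter + shift) mod 26:
  'a' (0) + 1 = 1 → 'b'
  'l' (11) + 1 = 12 → 'm'
  't' (19) + 1 = 20 → 'u'
  'e' (4) + 1 = 5 → 'f'
  'r' (17) + 1 = 18 → 's'
Result = "bmufs"


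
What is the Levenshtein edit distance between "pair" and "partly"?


Word 1: "pair" (length 4)
Word 2: "partly" (length 6)
One optimal edit sequence (insert/delete/substitute each cost 1):
  1. keep 'p'
  2. keep 'a'
  3. insert 'r'  (+1)
  4. insert 't'  (+1)
  5. substitute 'i' -> 'l'  (+1)
  6. substitute 'r' -> 'y'  (+1)
Total edit operations: 4
Edit distance = 4


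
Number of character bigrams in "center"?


Word: "center" (length 6)
Number of 2-grams = length - 2 + 1 = 6 - 2 + 1
= 5


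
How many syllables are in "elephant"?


Word: "elephant"
Syllable breakdown: el · e · phant
Counting: 3 parts
= 3 syllables


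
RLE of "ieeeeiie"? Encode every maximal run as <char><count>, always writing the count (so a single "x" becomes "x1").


String: "ieeeeiie"
Scanning for consecutive runs:
  'i' x 1
  'e' x 4
  'i' x 2
  'e' x 1
RLE = "i1e4i2e1"


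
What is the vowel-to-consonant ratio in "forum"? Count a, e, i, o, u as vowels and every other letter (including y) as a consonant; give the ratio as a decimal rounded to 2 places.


Word: "forum"
Vowels (a,e,i,o,u): 2
Consonants: 3
Ratio = 2/3
= 0.67


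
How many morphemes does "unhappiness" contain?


Word: "unhappiness"
Morphemes: un- / happi / -ness
Each morpheme carries meaning
= 3 morphemes


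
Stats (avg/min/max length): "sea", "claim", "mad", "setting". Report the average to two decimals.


Lengths: "sea"=3, "claim"=5, "mad"=3, "setting"=7
Sum = 18, Count = 4
Average = 18/4 = 4.50
= avg=4.50, min=3, max=7


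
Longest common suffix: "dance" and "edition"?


Word 1: "dance"
Word 2: "edition"
Comparing from end:
  Pos -1: 'e' != 'n' (stop)
LCS = "" (length 0)


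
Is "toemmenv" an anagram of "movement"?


Word 1: "movement" → sorted: eemmnotv
Word 2: "toemmenv" → sorted: eemmnotv
Same letters? eemmnotv == eemmnotv
Anagram = Yes


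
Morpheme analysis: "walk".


Word: "walk"
Morphemes: walk
Each morpheme carries meaning
= 1 morpheme


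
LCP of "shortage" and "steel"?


Word 1: "shortage"
Word 2: "steel"
Comparing from start:
  Pos 0: 's' == 's'
  Pos 1: 'h' != 't' (stop)
LCP = "s" (length 1)


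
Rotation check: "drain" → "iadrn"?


Word: "drain", Candidate: "iadrn"
Method: check if candidate is substring of word+word
"draindrain" contains "iadrn"? No
Is rotation = No


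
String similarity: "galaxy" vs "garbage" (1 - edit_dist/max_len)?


Word 1: "galaxy" (length 6)
Word 2: "garbage" (length 7)
One optimal edit sequence:
  1. keep 'g'
  2. keep 'a'
  3. insert 'r'  (+1)
  4. substitute 'l' -> 'b'  (+1)
  5. keep 'a'
  6. substitute 'x' -> 'g'  (+1)
  7. substitute 'y' -> 'e'  (+1)
Edit distance = 4
Max length = max(6, 7) = 7
Similarity = 1 - 4/7
= 0.4286


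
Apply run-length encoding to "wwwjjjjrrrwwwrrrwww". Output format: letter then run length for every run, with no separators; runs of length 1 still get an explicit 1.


String: "wwwjjjjrrrwwwrrrwww"
Scanning for consecutive runs:
  'w' x 3
  'j' x 4
  'r' x 3
  'w' x 3
  'r' x 3
  'w' x 3
RLE = "w3j4r3w3r3w3"


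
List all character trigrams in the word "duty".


Word: "duty" (length 4)
Number of trigrams = 4 - 3 + 1 = 2
  Position 0: "dut"
  Position 1: "uty"
Trigrams = "dut", "uty"


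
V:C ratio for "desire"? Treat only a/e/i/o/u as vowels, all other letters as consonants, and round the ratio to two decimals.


Word: "desire"
Vowels (a,e,i,o,u): 3
Consonants: 3
Ratio = 3/3
= 1.00


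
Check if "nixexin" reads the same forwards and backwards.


Word: "nixexin"
Reversed: "nixexin"
Forward == Backward? nixexin == nixexin
Palindrome = Yes


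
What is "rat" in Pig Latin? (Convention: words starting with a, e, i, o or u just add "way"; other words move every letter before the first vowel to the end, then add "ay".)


Word: "rat"
Starts with consonant(s) → move to end, add 'ay'
Consonant cluster: "r"
Pig Latin = "atray"


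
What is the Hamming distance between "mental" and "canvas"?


Comparing character by character (same length = 6):
  Pos 0: 'm' vs 'c' !=
  Pos 1: 'e' vs 'a' !=
  Pos 2: 'n' vs 'n' =
  Pos 3: 't' vs 'v' !=
  Pos 4: 'a' vs 'a' =
  Pos 5: 'l' vs 's' !=
Hamming distance = 4


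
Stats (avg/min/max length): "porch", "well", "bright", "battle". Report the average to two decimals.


Lengths: "porch"=5, "well"=4, "bright"=6, "battle"=6
Sum = 21, Count = 4
Average = 21/4 = 5.25
= avg=5.25, min=4, max=6


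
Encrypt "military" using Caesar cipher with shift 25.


Word: "military"
Shift: 25
Each letter → (letter + shift) mod 26:
  'm' (12) + 25 = 11 → 'l'
  'i' (8) + 25 = 7 → 'h'
  'l' (11) + 25 = 10 → 'k'
  'i' (8) + 25 = 7 → 'h'
  't' (19) + 25 = 18 → 's'
  'a' (0) + 25 = 25 → 'z'
  'r' (17) + 25 = 16 → 'q'
  'y' (24) + 25 = 23 → 'x'
Result = "lhkhszqx"


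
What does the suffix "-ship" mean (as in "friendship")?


Suffix: -ship
Example: friendship = friend + -ship
Meaning = state / position


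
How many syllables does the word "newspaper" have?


Word: "newspaper"
Syllable breakdown: news / pa / per
Counting: 3 parts
= 3 syllables


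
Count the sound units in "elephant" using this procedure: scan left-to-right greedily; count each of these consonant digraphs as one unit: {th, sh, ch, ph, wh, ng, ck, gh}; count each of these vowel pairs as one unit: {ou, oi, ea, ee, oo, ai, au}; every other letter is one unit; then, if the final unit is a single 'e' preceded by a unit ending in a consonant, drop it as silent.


Word: "elephant" (8 letters)
Left-to-right scan:
  (1) 'e' (letter)
  (2) 'l' (letter)
  (3) 'e' (letter)
  (4) 'ph' (digraph)
  (5) 'a' (letter)
  (6) 'n' (letter)
  (7) 't' (letter)
Units from scan: 7
Sound units = 7 units


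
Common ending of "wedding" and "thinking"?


Word 1: "wedding"
Word 2: "thinking"
Comparing from end:
  Pos -1: 'g' == 'g'
  Pos -2: 'n' == 'n'
  Pos -3: 'i' == 'i'
  Pos -4: 'd' != 'k' (stop)
LCS = "ing" (length 3)


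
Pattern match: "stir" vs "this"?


Pattern of "stir": [0, 1, 2, 3]
Pattern of "this": [0, 1, 2, 3]
Patterns match
Same pattern = Yes


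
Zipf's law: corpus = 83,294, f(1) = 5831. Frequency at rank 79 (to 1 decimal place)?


Zipf's law: f(r) = f(1) / r
f(1) = 5831
f(79) = 5831 / 79
= 73.8 occurrences


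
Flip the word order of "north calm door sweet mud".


Original: "north calm door sweet mud"
Words (1..n): north | calm | door | sweet | mud
Reversed (n..1): mud | sweet | door | calm | north
Result = "mud sweet door calm north"


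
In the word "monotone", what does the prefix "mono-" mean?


Prefix: mono-
Example: monotone (mono- + tone)
Meaning = one


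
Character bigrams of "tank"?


Word: "tank" (length 4)
Number of bigrams = 4 - 2 + 1 = 3
  Position 0: "ta"
  Position 1: "an"
  Position 2: "nk"
Bigrams = "ta", "an", "nk"


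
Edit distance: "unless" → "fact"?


Word 1: "unless" (length 6)
Word 2: "fact" (length 4)
One optimal edit sequence (insert/delete/substitute each cost 1):
  1. delete 'u'  (+1)
  2. delete 'n'  (+1)
  3. substitute 'l' -> 'f'  (+1)
  4. substitute 'e' -> 'a'  (+1)
  5. substitute 's' -> 'c'  (+1)
  6. substitute 's' -> 't'  (+1)
Total edit operations: 6
Edit distance = 6


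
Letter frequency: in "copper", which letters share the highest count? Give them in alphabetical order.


Word: "copper"
Letter counts:
  'c': 1
  'e': 1
  'o': 1
  'p': 2
  'r': 1
Maximum count = 2
Most frequent = 'p' (2 times each)


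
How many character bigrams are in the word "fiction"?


Word: "fiction" (length 7)
Number of 2-grams = length - 2 + 1 = 7 - 2 + 1
= 6


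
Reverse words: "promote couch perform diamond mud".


Original: "promote couch perform diamond mud"
Words (1..n): promote | couch | perform | diamond | mud
Reversed (n..1): mud | diamond | perform | couch | promote
Result = "mud diamond perform couch promote"


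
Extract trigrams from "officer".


Word: "officer" (length 7)
Number of trigrams = 7 - 3 + 1 = 5
  Position 0: "off"
  Position 1: "ffi"
  Position 2: "fic"
  Position 3: "ice"
  Position 4: "cer"
Trigrams = "off", "ffi", "fic", "ice", "cer"


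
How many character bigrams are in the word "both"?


Word: "both" (length 4)
Number of 2-grams = length - 2 + 1 = 4 - 2 + 1
= 3


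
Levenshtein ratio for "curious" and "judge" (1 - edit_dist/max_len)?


Word 1: "curious" (length 7)
Word 2: "judge" (length 5)
One optimal edit sequence:
  1. substitute 'c' -> 'j'  (+1)
  2. keep 'u'
  3. delete 'r'  (+1)
  4. delete 'i'  (+1)
  5. substitute 'o' -> 'd'  (+1)
  6. substitute 'u' -> 'g'  (+1)
  7. substitute 's' -> 'e'  (+1)
Edit distance = 6
Max length = max(7, 5) = 7
Similarity = 1 - 6/7
= 0.1429


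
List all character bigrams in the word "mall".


Word: "mall" (length 4)
Number of bigrams = 4 - 2 + 1 = 3
  Position 0: "ma"
  Position 1: "al"
  Position 2: "ll"
Bigrams = "ma", "al", "ll"


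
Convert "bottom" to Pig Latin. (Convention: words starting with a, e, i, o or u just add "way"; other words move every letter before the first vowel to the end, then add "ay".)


Word: "bottom"
Starts with consonant(s) → move to end, add 'ay'
Consonant cluster: "b"
Pig Latin = "ottombay"


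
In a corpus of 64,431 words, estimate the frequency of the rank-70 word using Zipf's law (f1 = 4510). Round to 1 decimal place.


Zipf's law: f(r) = f(1) / r
f(1) = 4510
f(70) = 4510 / 70
= 64.4 occurrences


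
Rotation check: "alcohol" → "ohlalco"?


Word: "alcohol", Candidate: "ohlalco"
Method: check if candidate is substring of word+word
"alcoholalcohol" contains "ohlalco"? No
Is rotation = No


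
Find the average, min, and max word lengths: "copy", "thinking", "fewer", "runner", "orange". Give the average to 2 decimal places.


Lengths: "copy"=4, "thinking"=8, "fewer"=5, "runner"=6, "orange"=6
Sum = 29, Count = 5
Average = 29/5 = 5.80
= avg=5.80, min=4, max=8


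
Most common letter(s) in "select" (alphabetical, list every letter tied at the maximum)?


Word: "select"
Letter counts:
  'c': 1
  'e': 2
  'l': 1
  's': 1
  't': 1
Maximum count = 2
Most frequent = 'e' (2 times each)


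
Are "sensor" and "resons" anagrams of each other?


Word 1: "sensor" → sorted: enorss
Word 2: "resons" → sorted: enorss
Same letters? enorss == enorss
Anagram = Yes


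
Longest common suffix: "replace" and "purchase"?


Word 1: "replace"
Word 2: "purchase"
Comparing from end:
  Pos -1: 'e' == 'e'
  Pos -2: 'c' != 's' (stop)
LCS = "e" (length 1)


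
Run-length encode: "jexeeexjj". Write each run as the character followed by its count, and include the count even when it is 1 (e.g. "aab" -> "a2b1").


String: "jexeeexjj"
Scanning for consecutive runs:
  'j' x 1
  'e' x 1
  'x' x 1
  'e' x 3
  'x' x 1
  'j' x 2
RLE = "j1e1x1e3x1j2"


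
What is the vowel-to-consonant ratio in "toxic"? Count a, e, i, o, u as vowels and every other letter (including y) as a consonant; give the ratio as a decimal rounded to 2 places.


Word: "toxic"
Vowels (a,e,i,o,u): 2
Consonants: 3
Ratio = 2/3
= 0.67


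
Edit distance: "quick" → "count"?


Word 1: "quick" (length 5)
Word 2: "count" (length 5)
One optimal edit sequence (insert/delete/substitute each cost 1):
  1. substitute 'q' -> 'c'  (+1)
  2. substitute 'u' -> 'o'  (+1)
  3. substitute 'i' -> 'u'  (+1)
  4. substitute 'c' -> 'n'  (+1)
  5. substitute 'k' -> 't'  (+1)
Total edit operations: 5
Edit distance = 5


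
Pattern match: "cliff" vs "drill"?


Pattern of "cliff": [0, 1, 2, 3, 3]
Pattern of "drill": [0, 1, 2, 3, 3]
Patterns match
Same pattern = Yes


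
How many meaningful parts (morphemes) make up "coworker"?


Word: "coworker"
Morphemes: co- + work + -er
Each morpheme carries meaning
= 3 morphemes


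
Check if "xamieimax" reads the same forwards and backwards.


Word: "xamieimax"
Reversed: "xamieimax"
Forward == Backward? xamieimax == xamieimax
Palindrome = Yes


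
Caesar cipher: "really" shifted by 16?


Word: "really"
Shift: 16
Each letter → (letter + shift) mod 26:
  'r' (17) + 16 = 7 → 'h'
  'e' (4) + 16 = 20 → 'u'
  'a' (0) + 16 = 16 → 'q'
  'l' (11) + 16 = 1 → 'b'
  'l' (11) + 16 = 1 → 'b'
  'y' (24) + 16 = 14 → 'o'
Result = "huqbbo"


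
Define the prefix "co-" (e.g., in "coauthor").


Prefix: co-
Example: coauthor = co- + author
Meaning = together


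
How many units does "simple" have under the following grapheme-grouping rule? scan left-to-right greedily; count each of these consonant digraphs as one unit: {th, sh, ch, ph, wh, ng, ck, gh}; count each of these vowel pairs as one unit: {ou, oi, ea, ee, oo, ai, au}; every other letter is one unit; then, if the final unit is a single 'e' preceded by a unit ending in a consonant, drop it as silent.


Word: "simple" (6 letters)
Left-to-right scan:
  (1) 's' (letter)
  (2) 'i' (letter)
  (3) 'm' (letter)
  (4) 'p' (letter)
  (5) 'l' (letter)
  (6) 'e' (letter)
Units from scan: 6
Final unit is 'e' after a consonant -> drop as silent (-1)
Sound units = 5 units


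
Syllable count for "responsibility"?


Word: "responsibility"
Syllable breakdown: re | spon | si | bil | i | ty
Counting: 6 parts
= 6 syllables


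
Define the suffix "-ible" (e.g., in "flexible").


Suffix: -ible
As in: flexible -> flex + -ible
Meaning = capable of


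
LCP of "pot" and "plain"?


Word 1: "pot"
Word 2: "plain"
Comparing from start:
  Pos 0: 'p' == 'p'
  Pos 1: 'o' != 'l' (stop)
LCP = "p" (length 1)


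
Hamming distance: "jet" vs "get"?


Comparing character by character (same length = 3):
  Pos 0: 'j' vs 'g' !=
  Pos 1: 'e' vs 'e' =
  Pos 2: 't' vs 't' =
Hamming distance = 1


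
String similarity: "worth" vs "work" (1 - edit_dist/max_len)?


Word 1: "worth" (length 5)
Word 2: "work" (length 4)
One optimal edit sequence:
  1. keep 'w'
  2. keep 'o'
  3. keep 'r'
  4. delete 't'  (+1)
  5. substitute 'h' -> 'k'  (+1)
Edit distance = 2
Max length = max(5, 4) = 5
Similarity = 1 - 2/5
= 0.6000


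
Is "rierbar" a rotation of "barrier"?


Word: "barrier", Candidate: "rierbar"
Method: check if candidate is substring of word+word
"barrierbarrier" contains "rierbar"? Yes
Is rotation = Yes


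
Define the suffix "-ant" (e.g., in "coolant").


Suffix: -ant
Example: coolant (cool + -ant)
Meaning = one who / that which


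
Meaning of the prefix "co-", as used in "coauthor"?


Prefix: co-
As in: coauthor -> co- + author
Meaning = together


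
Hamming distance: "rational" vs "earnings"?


Comparing character by character (same length = 8):
  Pos 0: 'r' vs 'e' !=
  Pos 1: 'a' vs 'a' =
  Pos 2: 't' vs 'r' !=
  Pos 3: 'i' vs 'n' !=
  Pos 4: 'o' vs 'i' !=
  Pos 5: 'n' vs 'n' =
  Pos 6: 'a' vs 'g' !=
  Pos 7: 'l' vs 's' !=
Hamming distance = 6


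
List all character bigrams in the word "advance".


Word: "advance" (length 7)
Number of bigrams = 7 - 2 + 1 = 6
  Position 0: "ad"
  Position 1: "dv"
  Position 2: "va"
  Position 3: "an"
  Position 4: "nc"
  Position 5: "ce"
Bigrams = "ad", "dv", "va", "an", "nc", "ce"


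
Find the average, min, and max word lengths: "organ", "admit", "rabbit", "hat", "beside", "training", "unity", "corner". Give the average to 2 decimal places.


Lengths: "organ"=5, "admit"=5, "rabbit"=6, "hat"=3, "beside"=6, "training"=8, "unity"=5, "corner"=6
Sum = 44, Count = 8
Average = 44/8 = 5.50
= avg=5.50, min=3, max=8


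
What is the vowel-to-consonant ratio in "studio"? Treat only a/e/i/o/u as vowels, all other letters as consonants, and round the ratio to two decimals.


Word: "studio"
Vowels (a,e,i,o,u): 3
Consonants: 3
Ratio = 3/3
= 1.00


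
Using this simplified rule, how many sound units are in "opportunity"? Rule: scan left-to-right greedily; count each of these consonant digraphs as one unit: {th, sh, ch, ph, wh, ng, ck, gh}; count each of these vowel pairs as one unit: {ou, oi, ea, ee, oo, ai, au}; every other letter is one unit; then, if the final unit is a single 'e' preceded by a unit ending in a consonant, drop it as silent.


Word: "opportunity" (11 letters)
Left-to-right scan:
  1. 'o' (letter)
  2. 'p' (letter)
  3. 'p' (letter)
  4. 'o' (letter)
  5. 'r' (letter)
  6. 't' (letter)
  7. 'u' (letter)
  8. 'n' (letter)
  9. 'i' (letter)
  10. 't' (letter)
  11. 'y' (letter)
Units from scan: 11
Sound units = 11 units


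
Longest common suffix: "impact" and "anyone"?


Word 1: "impact"
Word 2: "anyone"
Comparing from end:
  Pos -1: 't' != 'e' (stop)
LCS = "" (length 0)


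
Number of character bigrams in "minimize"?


Word: "minimize" (length 8)
Number of 2-grams = length - 2 + 1 = 8 - 2 + 1
= 7


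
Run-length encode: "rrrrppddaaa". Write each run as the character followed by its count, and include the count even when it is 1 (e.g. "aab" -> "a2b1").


String: "rrrrppddaaa"
Scanning for consecutive runs:
  'r' x 4
  'p' x 2
  'd' x 2
  'a' x 3
RLE = "r4p2d2a3"


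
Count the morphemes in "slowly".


Word: "slowly"
Morphemes: slow / -ly
Each morpheme carries meaning
= 2 morphemes


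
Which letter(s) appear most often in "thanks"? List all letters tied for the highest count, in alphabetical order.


Word: "thanks"
Letter counts:
  'a': 1
  'h': 1
  'k': 1
  'n': 1
  's': 1
  't': 1
Maximum count = 1
Most frequent = 'a', 'h', 'k', 'n', 's', 't' (1 time each)


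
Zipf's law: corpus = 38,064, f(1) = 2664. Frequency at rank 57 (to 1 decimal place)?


Zipf's law: f(r) = f(1) / r
f(1) = 2664
f(57) = 2664 / 57
= 46.7 occurrences


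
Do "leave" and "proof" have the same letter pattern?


Pattern of "leave": [0, 1, 2, 3, 1]
Pattern of "proof": [0, 1, 2, 2, 3]
Patterns do not match
Same pattern = No


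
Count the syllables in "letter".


Word: "letter"
Syllable breakdown: let / ter
Counting: 2 parts
= 2 syllables


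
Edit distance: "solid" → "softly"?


Word 1: "solid" (length 5)
Word 2: "softly" (length 6)
One optimal edit sequence (insert/delete/substitute each cost 1):
  1. keep 's'
  2. keep 'o'
  3. insert 'f'  (+1)
  4. substitute 'l' -> 't'  (+1)
  5. substitute 'i' -> 'l'  (+1)
  6. substitute 'd' -> 'y'  (+1)
Total edit operations: 4
Edit distance = 4


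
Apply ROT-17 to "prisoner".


Word: "prisoner"
Shift: 17
Each letter → (letter + shift) mod 26:
  'p' (15) + 17 = 6 → 'g'
  'r' (17) + 17 = 8 → 'i'
  'i' (8) + 17 = 25 → 'z'
  's' (18) + 17 = 9 → 'j'
  'o' (14) + 17 = 5 → 'f'
  'n' (13) + 17 = 4 → 'e'
  'e' (4) + 17 = 21 → 'v'
  'r' (17) + 17 = 8 → 'i'
Result = "gizjfevi"


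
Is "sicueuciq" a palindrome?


Word: "sicueuciq"
Reversed: "qicueucis"
Forward == Backward? sicueuciq != qicueucis
Palindrome = No


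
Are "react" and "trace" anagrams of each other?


Word 1: "react" → sorted: acert
Word 2: "trace" → sorted: acert
Same letters? acert == acert
Anagram = Yes


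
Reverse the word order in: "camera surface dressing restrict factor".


Original: "camera surface dressing restrict factor"
Words (1..n): camera | surface | dressing | restrict | factor
Reversed (n..1): factor | restrict | dressing | surface | camera
Result = "factor restrict dressing surface camera"


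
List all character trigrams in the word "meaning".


Word: "meaning" (length 7)
Number of trigrams = 7 - 3 + 1 = 5
  Position 0: "mea"
  Position 1: "ean"
  Position 2: "ani"
  Position 3: "nin"
  Position 4: "ing"
Trigrams = "mea", "ean", "ani", "nin", "ing"


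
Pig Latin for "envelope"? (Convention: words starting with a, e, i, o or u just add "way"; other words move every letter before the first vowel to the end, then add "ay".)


Word: "envelope"
Starts with vowel → add 'way'
Pig Latin = "envelopeway"


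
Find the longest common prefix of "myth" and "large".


Word 1: "myth"
Word 2: "large"
Comparing from start:
  Pos 0: 'm' != 'l' (stop)
LCP = "" (length 0)


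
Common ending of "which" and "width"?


Word 1: "which"
Word 2: "width"
Comparing from end:
  Pos -1: 'h' == 'h'
  Pos -2: 'c' != 't' (stop)
LCS = "h" (length 1)


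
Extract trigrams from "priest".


Word: "priest" (length 6)
Number of trigrams = 6 - 3 + 1 = 4
  Position 0: "pri"
  Position 1: "rie"
  Position 2: "ies"
  Position 3: "est"
Trigrams = "pri", "rie", "ies", "est"
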